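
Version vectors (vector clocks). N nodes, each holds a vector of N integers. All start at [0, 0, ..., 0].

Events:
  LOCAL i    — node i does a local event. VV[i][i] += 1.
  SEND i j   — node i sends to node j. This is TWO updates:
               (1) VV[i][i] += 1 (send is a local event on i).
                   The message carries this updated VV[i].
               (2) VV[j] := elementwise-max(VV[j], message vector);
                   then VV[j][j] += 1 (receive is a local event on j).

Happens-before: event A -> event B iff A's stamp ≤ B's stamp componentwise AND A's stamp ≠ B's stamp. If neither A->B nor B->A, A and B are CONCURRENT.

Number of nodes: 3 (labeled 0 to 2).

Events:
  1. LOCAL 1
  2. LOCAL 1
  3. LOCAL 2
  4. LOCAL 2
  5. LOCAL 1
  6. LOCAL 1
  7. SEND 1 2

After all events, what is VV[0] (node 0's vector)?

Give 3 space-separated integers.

Initial: VV[0]=[0, 0, 0]
Initial: VV[1]=[0, 0, 0]
Initial: VV[2]=[0, 0, 0]
Event 1: LOCAL 1: VV[1][1]++ -> VV[1]=[0, 1, 0]
Event 2: LOCAL 1: VV[1][1]++ -> VV[1]=[0, 2, 0]
Event 3: LOCAL 2: VV[2][2]++ -> VV[2]=[0, 0, 1]
Event 4: LOCAL 2: VV[2][2]++ -> VV[2]=[0, 0, 2]
Event 5: LOCAL 1: VV[1][1]++ -> VV[1]=[0, 3, 0]
Event 6: LOCAL 1: VV[1][1]++ -> VV[1]=[0, 4, 0]
Event 7: SEND 1->2: VV[1][1]++ -> VV[1]=[0, 5, 0], msg_vec=[0, 5, 0]; VV[2]=max(VV[2],msg_vec) then VV[2][2]++ -> VV[2]=[0, 5, 3]
Final vectors: VV[0]=[0, 0, 0]; VV[1]=[0, 5, 0]; VV[2]=[0, 5, 3]

Answer: 0 0 0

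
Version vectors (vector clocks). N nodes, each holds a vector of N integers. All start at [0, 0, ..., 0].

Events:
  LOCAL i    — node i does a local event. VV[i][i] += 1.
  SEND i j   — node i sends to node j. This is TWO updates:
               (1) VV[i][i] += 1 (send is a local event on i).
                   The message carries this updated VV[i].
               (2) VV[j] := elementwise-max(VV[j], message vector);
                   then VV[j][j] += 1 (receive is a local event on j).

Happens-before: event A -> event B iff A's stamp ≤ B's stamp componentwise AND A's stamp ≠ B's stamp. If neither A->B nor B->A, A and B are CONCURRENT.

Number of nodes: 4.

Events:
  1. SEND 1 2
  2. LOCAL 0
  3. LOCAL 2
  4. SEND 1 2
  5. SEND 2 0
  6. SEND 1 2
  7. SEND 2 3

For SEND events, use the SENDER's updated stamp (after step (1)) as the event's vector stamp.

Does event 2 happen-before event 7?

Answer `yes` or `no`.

Initial: VV[0]=[0, 0, 0, 0]
Initial: VV[1]=[0, 0, 0, 0]
Initial: VV[2]=[0, 0, 0, 0]
Initial: VV[3]=[0, 0, 0, 0]
Event 1: SEND 1->2: VV[1][1]++ -> VV[1]=[0, 1, 0, 0], msg_vec=[0, 1, 0, 0]; VV[2]=max(VV[2],msg_vec) then VV[2][2]++ -> VV[2]=[0, 1, 1, 0]
Event 2: LOCAL 0: VV[0][0]++ -> VV[0]=[1, 0, 0, 0]
Event 3: LOCAL 2: VV[2][2]++ -> VV[2]=[0, 1, 2, 0]
Event 4: SEND 1->2: VV[1][1]++ -> VV[1]=[0, 2, 0, 0], msg_vec=[0, 2, 0, 0]; VV[2]=max(VV[2],msg_vec) then VV[2][2]++ -> VV[2]=[0, 2, 3, 0]
Event 5: SEND 2->0: VV[2][2]++ -> VV[2]=[0, 2, 4, 0], msg_vec=[0, 2, 4, 0]; VV[0]=max(VV[0],msg_vec) then VV[0][0]++ -> VV[0]=[2, 2, 4, 0]
Event 6: SEND 1->2: VV[1][1]++ -> VV[1]=[0, 3, 0, 0], msg_vec=[0, 3, 0, 0]; VV[2]=max(VV[2],msg_vec) then VV[2][2]++ -> VV[2]=[0, 3, 5, 0]
Event 7: SEND 2->3: VV[2][2]++ -> VV[2]=[0, 3, 6, 0], msg_vec=[0, 3, 6, 0]; VV[3]=max(VV[3],msg_vec) then VV[3][3]++ -> VV[3]=[0, 3, 6, 1]
Event 2 stamp: [1, 0, 0, 0]
Event 7 stamp: [0, 3, 6, 0]
[1, 0, 0, 0] <= [0, 3, 6, 0]? False. Equal? False. Happens-before: False

Answer: no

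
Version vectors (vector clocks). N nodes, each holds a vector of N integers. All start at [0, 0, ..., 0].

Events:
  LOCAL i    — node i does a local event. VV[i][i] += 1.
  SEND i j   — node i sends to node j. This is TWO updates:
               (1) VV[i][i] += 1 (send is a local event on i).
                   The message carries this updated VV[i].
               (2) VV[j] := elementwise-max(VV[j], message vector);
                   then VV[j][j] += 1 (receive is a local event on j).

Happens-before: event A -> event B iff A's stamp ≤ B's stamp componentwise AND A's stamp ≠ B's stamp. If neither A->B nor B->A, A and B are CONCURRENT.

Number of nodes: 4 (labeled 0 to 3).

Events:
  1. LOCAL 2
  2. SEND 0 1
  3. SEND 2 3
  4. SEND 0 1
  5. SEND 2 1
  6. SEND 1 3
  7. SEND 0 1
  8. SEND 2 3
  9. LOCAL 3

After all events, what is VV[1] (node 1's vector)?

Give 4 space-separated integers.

Answer: 3 5 3 0

Derivation:
Initial: VV[0]=[0, 0, 0, 0]
Initial: VV[1]=[0, 0, 0, 0]
Initial: VV[2]=[0, 0, 0, 0]
Initial: VV[3]=[0, 0, 0, 0]
Event 1: LOCAL 2: VV[2][2]++ -> VV[2]=[0, 0, 1, 0]
Event 2: SEND 0->1: VV[0][0]++ -> VV[0]=[1, 0, 0, 0], msg_vec=[1, 0, 0, 0]; VV[1]=max(VV[1],msg_vec) then VV[1][1]++ -> VV[1]=[1, 1, 0, 0]
Event 3: SEND 2->3: VV[2][2]++ -> VV[2]=[0, 0, 2, 0], msg_vec=[0, 0, 2, 0]; VV[3]=max(VV[3],msg_vec) then VV[3][3]++ -> VV[3]=[0, 0, 2, 1]
Event 4: SEND 0->1: VV[0][0]++ -> VV[0]=[2, 0, 0, 0], msg_vec=[2, 0, 0, 0]; VV[1]=max(VV[1],msg_vec) then VV[1][1]++ -> VV[1]=[2, 2, 0, 0]
Event 5: SEND 2->1: VV[2][2]++ -> VV[2]=[0, 0, 3, 0], msg_vec=[0, 0, 3, 0]; VV[1]=max(VV[1],msg_vec) then VV[1][1]++ -> VV[1]=[2, 3, 3, 0]
Event 6: SEND 1->3: VV[1][1]++ -> VV[1]=[2, 4, 3, 0], msg_vec=[2, 4, 3, 0]; VV[3]=max(VV[3],msg_vec) then VV[3][3]++ -> VV[3]=[2, 4, 3, 2]
Event 7: SEND 0->1: VV[0][0]++ -> VV[0]=[3, 0, 0, 0], msg_vec=[3, 0, 0, 0]; VV[1]=max(VV[1],msg_vec) then VV[1][1]++ -> VV[1]=[3, 5, 3, 0]
Event 8: SEND 2->3: VV[2][2]++ -> VV[2]=[0, 0, 4, 0], msg_vec=[0, 0, 4, 0]; VV[3]=max(VV[3],msg_vec) then VV[3][3]++ -> VV[3]=[2, 4, 4, 3]
Event 9: LOCAL 3: VV[3][3]++ -> VV[3]=[2, 4, 4, 4]
Final vectors: VV[0]=[3, 0, 0, 0]; VV[1]=[3, 5, 3, 0]; VV[2]=[0, 0, 4, 0]; VV[3]=[2, 4, 4, 4]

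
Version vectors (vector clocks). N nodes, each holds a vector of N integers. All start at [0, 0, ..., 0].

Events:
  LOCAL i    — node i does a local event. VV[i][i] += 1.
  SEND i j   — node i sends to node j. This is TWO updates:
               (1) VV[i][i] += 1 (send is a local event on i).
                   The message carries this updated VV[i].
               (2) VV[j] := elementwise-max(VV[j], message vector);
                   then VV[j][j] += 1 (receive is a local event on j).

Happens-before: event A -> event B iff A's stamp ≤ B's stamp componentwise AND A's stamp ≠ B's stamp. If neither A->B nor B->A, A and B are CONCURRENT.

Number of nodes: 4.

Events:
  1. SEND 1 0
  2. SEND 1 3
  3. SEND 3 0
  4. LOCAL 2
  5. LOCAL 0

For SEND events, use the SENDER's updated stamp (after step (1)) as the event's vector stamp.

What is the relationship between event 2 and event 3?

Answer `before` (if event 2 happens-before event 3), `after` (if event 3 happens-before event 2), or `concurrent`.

Answer: before

Derivation:
Initial: VV[0]=[0, 0, 0, 0]
Initial: VV[1]=[0, 0, 0, 0]
Initial: VV[2]=[0, 0, 0, 0]
Initial: VV[3]=[0, 0, 0, 0]
Event 1: SEND 1->0: VV[1][1]++ -> VV[1]=[0, 1, 0, 0], msg_vec=[0, 1, 0, 0]; VV[0]=max(VV[0],msg_vec) then VV[0][0]++ -> VV[0]=[1, 1, 0, 0]
Event 2: SEND 1->3: VV[1][1]++ -> VV[1]=[0, 2, 0, 0], msg_vec=[0, 2, 0, 0]; VV[3]=max(VV[3],msg_vec) then VV[3][3]++ -> VV[3]=[0, 2, 0, 1]
Event 3: SEND 3->0: VV[3][3]++ -> VV[3]=[0, 2, 0, 2], msg_vec=[0, 2, 0, 2]; VV[0]=max(VV[0],msg_vec) then VV[0][0]++ -> VV[0]=[2, 2, 0, 2]
Event 4: LOCAL 2: VV[2][2]++ -> VV[2]=[0, 0, 1, 0]
Event 5: LOCAL 0: VV[0][0]++ -> VV[0]=[3, 2, 0, 2]
Event 2 stamp: [0, 2, 0, 0]
Event 3 stamp: [0, 2, 0, 2]
[0, 2, 0, 0] <= [0, 2, 0, 2]? True
[0, 2, 0, 2] <= [0, 2, 0, 0]? False
Relation: before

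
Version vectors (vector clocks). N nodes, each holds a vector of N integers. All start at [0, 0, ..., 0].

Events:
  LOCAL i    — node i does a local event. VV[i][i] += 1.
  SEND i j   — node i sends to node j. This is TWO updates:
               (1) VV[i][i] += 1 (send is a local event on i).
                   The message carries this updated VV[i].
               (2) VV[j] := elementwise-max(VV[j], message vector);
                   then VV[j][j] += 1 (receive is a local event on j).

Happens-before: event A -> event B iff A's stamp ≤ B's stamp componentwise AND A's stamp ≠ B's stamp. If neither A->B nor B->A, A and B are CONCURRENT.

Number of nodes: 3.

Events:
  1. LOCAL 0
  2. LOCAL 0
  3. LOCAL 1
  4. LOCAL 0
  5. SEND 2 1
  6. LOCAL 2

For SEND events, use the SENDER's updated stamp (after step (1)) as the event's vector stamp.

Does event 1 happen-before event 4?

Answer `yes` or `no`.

Initial: VV[0]=[0, 0, 0]
Initial: VV[1]=[0, 0, 0]
Initial: VV[2]=[0, 0, 0]
Event 1: LOCAL 0: VV[0][0]++ -> VV[0]=[1, 0, 0]
Event 2: LOCAL 0: VV[0][0]++ -> VV[0]=[2, 0, 0]
Event 3: LOCAL 1: VV[1][1]++ -> VV[1]=[0, 1, 0]
Event 4: LOCAL 0: VV[0][0]++ -> VV[0]=[3, 0, 0]
Event 5: SEND 2->1: VV[2][2]++ -> VV[2]=[0, 0, 1], msg_vec=[0, 0, 1]; VV[1]=max(VV[1],msg_vec) then VV[1][1]++ -> VV[1]=[0, 2, 1]
Event 6: LOCAL 2: VV[2][2]++ -> VV[2]=[0, 0, 2]
Event 1 stamp: [1, 0, 0]
Event 4 stamp: [3, 0, 0]
[1, 0, 0] <= [3, 0, 0]? True. Equal? False. Happens-before: True

Answer: yes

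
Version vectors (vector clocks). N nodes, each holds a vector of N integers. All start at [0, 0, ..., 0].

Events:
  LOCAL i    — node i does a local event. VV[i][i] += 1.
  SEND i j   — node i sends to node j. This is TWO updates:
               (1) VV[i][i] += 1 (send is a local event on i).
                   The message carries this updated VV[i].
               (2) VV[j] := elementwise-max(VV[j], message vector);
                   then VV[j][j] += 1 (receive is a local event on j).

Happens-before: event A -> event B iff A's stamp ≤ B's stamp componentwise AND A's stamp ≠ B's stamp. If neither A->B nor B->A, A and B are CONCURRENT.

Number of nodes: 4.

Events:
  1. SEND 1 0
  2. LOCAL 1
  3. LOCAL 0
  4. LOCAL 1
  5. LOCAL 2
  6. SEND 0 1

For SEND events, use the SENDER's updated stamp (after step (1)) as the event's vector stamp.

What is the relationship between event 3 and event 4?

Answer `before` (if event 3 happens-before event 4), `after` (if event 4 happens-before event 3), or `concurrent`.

Answer: concurrent

Derivation:
Initial: VV[0]=[0, 0, 0, 0]
Initial: VV[1]=[0, 0, 0, 0]
Initial: VV[2]=[0, 0, 0, 0]
Initial: VV[3]=[0, 0, 0, 0]
Event 1: SEND 1->0: VV[1][1]++ -> VV[1]=[0, 1, 0, 0], msg_vec=[0, 1, 0, 0]; VV[0]=max(VV[0],msg_vec) then VV[0][0]++ -> VV[0]=[1, 1, 0, 0]
Event 2: LOCAL 1: VV[1][1]++ -> VV[1]=[0, 2, 0, 0]
Event 3: LOCAL 0: VV[0][0]++ -> VV[0]=[2, 1, 0, 0]
Event 4: LOCAL 1: VV[1][1]++ -> VV[1]=[0, 3, 0, 0]
Event 5: LOCAL 2: VV[2][2]++ -> VV[2]=[0, 0, 1, 0]
Event 6: SEND 0->1: VV[0][0]++ -> VV[0]=[3, 1, 0, 0], msg_vec=[3, 1, 0, 0]; VV[1]=max(VV[1],msg_vec) then VV[1][1]++ -> VV[1]=[3, 4, 0, 0]
Event 3 stamp: [2, 1, 0, 0]
Event 4 stamp: [0, 3, 0, 0]
[2, 1, 0, 0] <= [0, 3, 0, 0]? False
[0, 3, 0, 0] <= [2, 1, 0, 0]? False
Relation: concurrent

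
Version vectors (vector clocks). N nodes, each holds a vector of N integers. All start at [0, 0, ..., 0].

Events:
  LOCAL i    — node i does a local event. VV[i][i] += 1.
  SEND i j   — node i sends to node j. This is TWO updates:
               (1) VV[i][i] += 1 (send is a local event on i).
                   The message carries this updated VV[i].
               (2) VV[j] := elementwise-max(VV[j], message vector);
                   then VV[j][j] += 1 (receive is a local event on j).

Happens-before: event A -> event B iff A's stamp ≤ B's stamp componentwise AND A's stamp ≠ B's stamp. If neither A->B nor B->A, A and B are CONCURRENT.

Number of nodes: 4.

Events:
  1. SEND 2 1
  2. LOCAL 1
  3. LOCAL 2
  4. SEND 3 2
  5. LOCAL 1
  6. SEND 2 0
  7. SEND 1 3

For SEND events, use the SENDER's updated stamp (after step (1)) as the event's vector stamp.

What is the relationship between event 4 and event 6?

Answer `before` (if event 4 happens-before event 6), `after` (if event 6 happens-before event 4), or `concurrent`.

Answer: before

Derivation:
Initial: VV[0]=[0, 0, 0, 0]
Initial: VV[1]=[0, 0, 0, 0]
Initial: VV[2]=[0, 0, 0, 0]
Initial: VV[3]=[0, 0, 0, 0]
Event 1: SEND 2->1: VV[2][2]++ -> VV[2]=[0, 0, 1, 0], msg_vec=[0, 0, 1, 0]; VV[1]=max(VV[1],msg_vec) then VV[1][1]++ -> VV[1]=[0, 1, 1, 0]
Event 2: LOCAL 1: VV[1][1]++ -> VV[1]=[0, 2, 1, 0]
Event 3: LOCAL 2: VV[2][2]++ -> VV[2]=[0, 0, 2, 0]
Event 4: SEND 3->2: VV[3][3]++ -> VV[3]=[0, 0, 0, 1], msg_vec=[0, 0, 0, 1]; VV[2]=max(VV[2],msg_vec) then VV[2][2]++ -> VV[2]=[0, 0, 3, 1]
Event 5: LOCAL 1: VV[1][1]++ -> VV[1]=[0, 3, 1, 0]
Event 6: SEND 2->0: VV[2][2]++ -> VV[2]=[0, 0, 4, 1], msg_vec=[0, 0, 4, 1]; VV[0]=max(VV[0],msg_vec) then VV[0][0]++ -> VV[0]=[1, 0, 4, 1]
Event 7: SEND 1->3: VV[1][1]++ -> VV[1]=[0, 4, 1, 0], msg_vec=[0, 4, 1, 0]; VV[3]=max(VV[3],msg_vec) then VV[3][3]++ -> VV[3]=[0, 4, 1, 2]
Event 4 stamp: [0, 0, 0, 1]
Event 6 stamp: [0, 0, 4, 1]
[0, 0, 0, 1] <= [0, 0, 4, 1]? True
[0, 0, 4, 1] <= [0, 0, 0, 1]? False
Relation: before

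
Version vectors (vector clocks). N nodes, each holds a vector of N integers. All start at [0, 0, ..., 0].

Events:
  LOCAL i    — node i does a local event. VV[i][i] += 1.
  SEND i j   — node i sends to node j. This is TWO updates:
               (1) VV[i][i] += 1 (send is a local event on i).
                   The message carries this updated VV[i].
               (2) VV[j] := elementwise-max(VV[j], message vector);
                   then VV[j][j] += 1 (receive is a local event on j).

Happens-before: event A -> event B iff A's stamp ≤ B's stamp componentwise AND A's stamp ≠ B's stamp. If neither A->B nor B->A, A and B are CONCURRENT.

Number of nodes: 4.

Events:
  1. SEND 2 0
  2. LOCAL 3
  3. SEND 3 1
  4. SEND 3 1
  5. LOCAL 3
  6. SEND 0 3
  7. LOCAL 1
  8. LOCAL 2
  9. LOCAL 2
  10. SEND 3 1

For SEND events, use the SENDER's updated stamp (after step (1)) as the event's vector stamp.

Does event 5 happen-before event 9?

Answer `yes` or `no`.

Answer: no

Derivation:
Initial: VV[0]=[0, 0, 0, 0]
Initial: VV[1]=[0, 0, 0, 0]
Initial: VV[2]=[0, 0, 0, 0]
Initial: VV[3]=[0, 0, 0, 0]
Event 1: SEND 2->0: VV[2][2]++ -> VV[2]=[0, 0, 1, 0], msg_vec=[0, 0, 1, 0]; VV[0]=max(VV[0],msg_vec) then VV[0][0]++ -> VV[0]=[1, 0, 1, 0]
Event 2: LOCAL 3: VV[3][3]++ -> VV[3]=[0, 0, 0, 1]
Event 3: SEND 3->1: VV[3][3]++ -> VV[3]=[0, 0, 0, 2], msg_vec=[0, 0, 0, 2]; VV[1]=max(VV[1],msg_vec) then VV[1][1]++ -> VV[1]=[0, 1, 0, 2]
Event 4: SEND 3->1: VV[3][3]++ -> VV[3]=[0, 0, 0, 3], msg_vec=[0, 0, 0, 3]; VV[1]=max(VV[1],msg_vec) then VV[1][1]++ -> VV[1]=[0, 2, 0, 3]
Event 5: LOCAL 3: VV[3][3]++ -> VV[3]=[0, 0, 0, 4]
Event 6: SEND 0->3: VV[0][0]++ -> VV[0]=[2, 0, 1, 0], msg_vec=[2, 0, 1, 0]; VV[3]=max(VV[3],msg_vec) then VV[3][3]++ -> VV[3]=[2, 0, 1, 5]
Event 7: LOCAL 1: VV[1][1]++ -> VV[1]=[0, 3, 0, 3]
Event 8: LOCAL 2: VV[2][2]++ -> VV[2]=[0, 0, 2, 0]
Event 9: LOCAL 2: VV[2][2]++ -> VV[2]=[0, 0, 3, 0]
Event 10: SEND 3->1: VV[3][3]++ -> VV[3]=[2, 0, 1, 6], msg_vec=[2, 0, 1, 6]; VV[1]=max(VV[1],msg_vec) then VV[1][1]++ -> VV[1]=[2, 4, 1, 6]
Event 5 stamp: [0, 0, 0, 4]
Event 9 stamp: [0, 0, 3, 0]
[0, 0, 0, 4] <= [0, 0, 3, 0]? False. Equal? False. Happens-before: False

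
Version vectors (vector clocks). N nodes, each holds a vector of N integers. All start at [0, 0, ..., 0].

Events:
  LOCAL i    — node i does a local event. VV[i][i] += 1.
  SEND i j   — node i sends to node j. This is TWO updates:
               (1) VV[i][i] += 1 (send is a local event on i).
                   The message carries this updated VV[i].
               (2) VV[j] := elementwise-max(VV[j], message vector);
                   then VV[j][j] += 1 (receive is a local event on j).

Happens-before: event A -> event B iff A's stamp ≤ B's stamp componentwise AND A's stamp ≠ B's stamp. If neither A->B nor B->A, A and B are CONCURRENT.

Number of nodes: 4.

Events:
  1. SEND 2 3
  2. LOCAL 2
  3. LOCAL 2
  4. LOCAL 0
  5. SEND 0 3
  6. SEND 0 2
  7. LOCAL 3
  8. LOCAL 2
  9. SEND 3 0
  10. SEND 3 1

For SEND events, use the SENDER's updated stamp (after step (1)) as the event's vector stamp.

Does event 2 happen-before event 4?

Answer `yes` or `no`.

Answer: no

Derivation:
Initial: VV[0]=[0, 0, 0, 0]
Initial: VV[1]=[0, 0, 0, 0]
Initial: VV[2]=[0, 0, 0, 0]
Initial: VV[3]=[0, 0, 0, 0]
Event 1: SEND 2->3: VV[2][2]++ -> VV[2]=[0, 0, 1, 0], msg_vec=[0, 0, 1, 0]; VV[3]=max(VV[3],msg_vec) then VV[3][3]++ -> VV[3]=[0, 0, 1, 1]
Event 2: LOCAL 2: VV[2][2]++ -> VV[2]=[0, 0, 2, 0]
Event 3: LOCAL 2: VV[2][2]++ -> VV[2]=[0, 0, 3, 0]
Event 4: LOCAL 0: VV[0][0]++ -> VV[0]=[1, 0, 0, 0]
Event 5: SEND 0->3: VV[0][0]++ -> VV[0]=[2, 0, 0, 0], msg_vec=[2, 0, 0, 0]; VV[3]=max(VV[3],msg_vec) then VV[3][3]++ -> VV[3]=[2, 0, 1, 2]
Event 6: SEND 0->2: VV[0][0]++ -> VV[0]=[3, 0, 0, 0], msg_vec=[3, 0, 0, 0]; VV[2]=max(VV[2],msg_vec) then VV[2][2]++ -> VV[2]=[3, 0, 4, 0]
Event 7: LOCAL 3: VV[3][3]++ -> VV[3]=[2, 0, 1, 3]
Event 8: LOCAL 2: VV[2][2]++ -> VV[2]=[3, 0, 5, 0]
Event 9: SEND 3->0: VV[3][3]++ -> VV[3]=[2, 0, 1, 4], msg_vec=[2, 0, 1, 4]; VV[0]=max(VV[0],msg_vec) then VV[0][0]++ -> VV[0]=[4, 0, 1, 4]
Event 10: SEND 3->1: VV[3][3]++ -> VV[3]=[2, 0, 1, 5], msg_vec=[2, 0, 1, 5]; VV[1]=max(VV[1],msg_vec) then VV[1][1]++ -> VV[1]=[2, 1, 1, 5]
Event 2 stamp: [0, 0, 2, 0]
Event 4 stamp: [1, 0, 0, 0]
[0, 0, 2, 0] <= [1, 0, 0, 0]? False. Equal? False. Happens-before: False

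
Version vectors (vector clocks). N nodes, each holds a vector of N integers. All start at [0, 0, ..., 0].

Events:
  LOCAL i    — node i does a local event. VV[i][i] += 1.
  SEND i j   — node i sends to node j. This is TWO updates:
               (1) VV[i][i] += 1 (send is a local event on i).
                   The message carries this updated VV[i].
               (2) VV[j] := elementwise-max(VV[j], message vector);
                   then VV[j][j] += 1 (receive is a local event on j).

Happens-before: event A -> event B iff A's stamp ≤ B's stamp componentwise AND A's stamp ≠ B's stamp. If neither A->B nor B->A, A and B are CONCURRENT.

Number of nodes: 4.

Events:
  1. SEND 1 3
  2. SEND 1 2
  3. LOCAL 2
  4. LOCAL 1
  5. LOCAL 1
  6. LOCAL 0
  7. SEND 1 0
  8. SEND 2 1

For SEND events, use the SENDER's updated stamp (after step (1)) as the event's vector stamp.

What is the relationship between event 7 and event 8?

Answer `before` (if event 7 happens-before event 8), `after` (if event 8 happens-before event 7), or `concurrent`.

Initial: VV[0]=[0, 0, 0, 0]
Initial: VV[1]=[0, 0, 0, 0]
Initial: VV[2]=[0, 0, 0, 0]
Initial: VV[3]=[0, 0, 0, 0]
Event 1: SEND 1->3: VV[1][1]++ -> VV[1]=[0, 1, 0, 0], msg_vec=[0, 1, 0, 0]; VV[3]=max(VV[3],msg_vec) then VV[3][3]++ -> VV[3]=[0, 1, 0, 1]
Event 2: SEND 1->2: VV[1][1]++ -> VV[1]=[0, 2, 0, 0], msg_vec=[0, 2, 0, 0]; VV[2]=max(VV[2],msg_vec) then VV[2][2]++ -> VV[2]=[0, 2, 1, 0]
Event 3: LOCAL 2: VV[2][2]++ -> VV[2]=[0, 2, 2, 0]
Event 4: LOCAL 1: VV[1][1]++ -> VV[1]=[0, 3, 0, 0]
Event 5: LOCAL 1: VV[1][1]++ -> VV[1]=[0, 4, 0, 0]
Event 6: LOCAL 0: VV[0][0]++ -> VV[0]=[1, 0, 0, 0]
Event 7: SEND 1->0: VV[1][1]++ -> VV[1]=[0, 5, 0, 0], msg_vec=[0, 5, 0, 0]; VV[0]=max(VV[0],msg_vec) then VV[0][0]++ -> VV[0]=[2, 5, 0, 0]
Event 8: SEND 2->1: VV[2][2]++ -> VV[2]=[0, 2, 3, 0], msg_vec=[0, 2, 3, 0]; VV[1]=max(VV[1],msg_vec) then VV[1][1]++ -> VV[1]=[0, 6, 3, 0]
Event 7 stamp: [0, 5, 0, 0]
Event 8 stamp: [0, 2, 3, 0]
[0, 5, 0, 0] <= [0, 2, 3, 0]? False
[0, 2, 3, 0] <= [0, 5, 0, 0]? False
Relation: concurrent

Answer: concurrent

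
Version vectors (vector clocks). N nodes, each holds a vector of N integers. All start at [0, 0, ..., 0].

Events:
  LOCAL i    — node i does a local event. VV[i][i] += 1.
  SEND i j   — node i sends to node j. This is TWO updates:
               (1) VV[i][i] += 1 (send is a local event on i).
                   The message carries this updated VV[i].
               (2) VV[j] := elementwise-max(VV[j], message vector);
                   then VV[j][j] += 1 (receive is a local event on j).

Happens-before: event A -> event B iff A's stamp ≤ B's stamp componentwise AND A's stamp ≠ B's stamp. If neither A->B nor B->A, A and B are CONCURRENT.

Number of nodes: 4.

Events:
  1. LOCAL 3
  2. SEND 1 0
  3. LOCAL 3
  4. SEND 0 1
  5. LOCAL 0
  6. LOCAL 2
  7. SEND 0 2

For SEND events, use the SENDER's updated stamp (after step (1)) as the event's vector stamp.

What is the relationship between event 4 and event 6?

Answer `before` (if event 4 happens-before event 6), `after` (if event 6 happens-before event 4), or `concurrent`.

Initial: VV[0]=[0, 0, 0, 0]
Initial: VV[1]=[0, 0, 0, 0]
Initial: VV[2]=[0, 0, 0, 0]
Initial: VV[3]=[0, 0, 0, 0]
Event 1: LOCAL 3: VV[3][3]++ -> VV[3]=[0, 0, 0, 1]
Event 2: SEND 1->0: VV[1][1]++ -> VV[1]=[0, 1, 0, 0], msg_vec=[0, 1, 0, 0]; VV[0]=max(VV[0],msg_vec) then VV[0][0]++ -> VV[0]=[1, 1, 0, 0]
Event 3: LOCAL 3: VV[3][3]++ -> VV[3]=[0, 0, 0, 2]
Event 4: SEND 0->1: VV[0][0]++ -> VV[0]=[2, 1, 0, 0], msg_vec=[2, 1, 0, 0]; VV[1]=max(VV[1],msg_vec) then VV[1][1]++ -> VV[1]=[2, 2, 0, 0]
Event 5: LOCAL 0: VV[0][0]++ -> VV[0]=[3, 1, 0, 0]
Event 6: LOCAL 2: VV[2][2]++ -> VV[2]=[0, 0, 1, 0]
Event 7: SEND 0->2: VV[0][0]++ -> VV[0]=[4, 1, 0, 0], msg_vec=[4, 1, 0, 0]; VV[2]=max(VV[2],msg_vec) then VV[2][2]++ -> VV[2]=[4, 1, 2, 0]
Event 4 stamp: [2, 1, 0, 0]
Event 6 stamp: [0, 0, 1, 0]
[2, 1, 0, 0] <= [0, 0, 1, 0]? False
[0, 0, 1, 0] <= [2, 1, 0, 0]? False
Relation: concurrent

Answer: concurrent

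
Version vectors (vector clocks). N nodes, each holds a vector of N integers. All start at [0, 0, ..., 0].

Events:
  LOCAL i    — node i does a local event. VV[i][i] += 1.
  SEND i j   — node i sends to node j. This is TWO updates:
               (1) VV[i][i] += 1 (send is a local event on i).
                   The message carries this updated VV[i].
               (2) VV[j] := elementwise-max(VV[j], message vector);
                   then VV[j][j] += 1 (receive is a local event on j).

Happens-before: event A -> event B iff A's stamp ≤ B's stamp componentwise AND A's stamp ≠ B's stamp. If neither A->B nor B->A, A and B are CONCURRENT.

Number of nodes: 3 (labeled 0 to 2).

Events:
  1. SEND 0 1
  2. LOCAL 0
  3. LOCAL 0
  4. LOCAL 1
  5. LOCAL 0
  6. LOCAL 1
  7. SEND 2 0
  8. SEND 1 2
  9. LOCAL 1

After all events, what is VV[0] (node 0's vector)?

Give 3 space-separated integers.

Answer: 5 0 1

Derivation:
Initial: VV[0]=[0, 0, 0]
Initial: VV[1]=[0, 0, 0]
Initial: VV[2]=[0, 0, 0]
Event 1: SEND 0->1: VV[0][0]++ -> VV[0]=[1, 0, 0], msg_vec=[1, 0, 0]; VV[1]=max(VV[1],msg_vec) then VV[1][1]++ -> VV[1]=[1, 1, 0]
Event 2: LOCAL 0: VV[0][0]++ -> VV[0]=[2, 0, 0]
Event 3: LOCAL 0: VV[0][0]++ -> VV[0]=[3, 0, 0]
Event 4: LOCAL 1: VV[1][1]++ -> VV[1]=[1, 2, 0]
Event 5: LOCAL 0: VV[0][0]++ -> VV[0]=[4, 0, 0]
Event 6: LOCAL 1: VV[1][1]++ -> VV[1]=[1, 3, 0]
Event 7: SEND 2->0: VV[2][2]++ -> VV[2]=[0, 0, 1], msg_vec=[0, 0, 1]; VV[0]=max(VV[0],msg_vec) then VV[0][0]++ -> VV[0]=[5, 0, 1]
Event 8: SEND 1->2: VV[1][1]++ -> VV[1]=[1, 4, 0], msg_vec=[1, 4, 0]; VV[2]=max(VV[2],msg_vec) then VV[2][2]++ -> VV[2]=[1, 4, 2]
Event 9: LOCAL 1: VV[1][1]++ -> VV[1]=[1, 5, 0]
Final vectors: VV[0]=[5, 0, 1]; VV[1]=[1, 5, 0]; VV[2]=[1, 4, 2]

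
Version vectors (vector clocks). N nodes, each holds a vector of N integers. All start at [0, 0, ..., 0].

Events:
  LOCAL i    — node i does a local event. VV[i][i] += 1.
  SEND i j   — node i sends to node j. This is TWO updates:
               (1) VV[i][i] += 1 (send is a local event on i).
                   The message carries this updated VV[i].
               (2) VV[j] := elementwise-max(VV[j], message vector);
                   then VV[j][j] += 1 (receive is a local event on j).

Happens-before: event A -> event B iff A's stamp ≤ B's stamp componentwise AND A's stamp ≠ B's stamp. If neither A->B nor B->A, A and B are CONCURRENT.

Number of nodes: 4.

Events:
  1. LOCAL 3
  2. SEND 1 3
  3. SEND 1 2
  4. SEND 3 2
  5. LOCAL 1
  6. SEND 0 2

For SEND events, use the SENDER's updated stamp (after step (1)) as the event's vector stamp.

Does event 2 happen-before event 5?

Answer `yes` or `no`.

Answer: yes

Derivation:
Initial: VV[0]=[0, 0, 0, 0]
Initial: VV[1]=[0, 0, 0, 0]
Initial: VV[2]=[0, 0, 0, 0]
Initial: VV[3]=[0, 0, 0, 0]
Event 1: LOCAL 3: VV[3][3]++ -> VV[3]=[0, 0, 0, 1]
Event 2: SEND 1->3: VV[1][1]++ -> VV[1]=[0, 1, 0, 0], msg_vec=[0, 1, 0, 0]; VV[3]=max(VV[3],msg_vec) then VV[3][3]++ -> VV[3]=[0, 1, 0, 2]
Event 3: SEND 1->2: VV[1][1]++ -> VV[1]=[0, 2, 0, 0], msg_vec=[0, 2, 0, 0]; VV[2]=max(VV[2],msg_vec) then VV[2][2]++ -> VV[2]=[0, 2, 1, 0]
Event 4: SEND 3->2: VV[3][3]++ -> VV[3]=[0, 1, 0, 3], msg_vec=[0, 1, 0, 3]; VV[2]=max(VV[2],msg_vec) then VV[2][2]++ -> VV[2]=[0, 2, 2, 3]
Event 5: LOCAL 1: VV[1][1]++ -> VV[1]=[0, 3, 0, 0]
Event 6: SEND 0->2: VV[0][0]++ -> VV[0]=[1, 0, 0, 0], msg_vec=[1, 0, 0, 0]; VV[2]=max(VV[2],msg_vec) then VV[2][2]++ -> VV[2]=[1, 2, 3, 3]
Event 2 stamp: [0, 1, 0, 0]
Event 5 stamp: [0, 3, 0, 0]
[0, 1, 0, 0] <= [0, 3, 0, 0]? True. Equal? False. Happens-before: True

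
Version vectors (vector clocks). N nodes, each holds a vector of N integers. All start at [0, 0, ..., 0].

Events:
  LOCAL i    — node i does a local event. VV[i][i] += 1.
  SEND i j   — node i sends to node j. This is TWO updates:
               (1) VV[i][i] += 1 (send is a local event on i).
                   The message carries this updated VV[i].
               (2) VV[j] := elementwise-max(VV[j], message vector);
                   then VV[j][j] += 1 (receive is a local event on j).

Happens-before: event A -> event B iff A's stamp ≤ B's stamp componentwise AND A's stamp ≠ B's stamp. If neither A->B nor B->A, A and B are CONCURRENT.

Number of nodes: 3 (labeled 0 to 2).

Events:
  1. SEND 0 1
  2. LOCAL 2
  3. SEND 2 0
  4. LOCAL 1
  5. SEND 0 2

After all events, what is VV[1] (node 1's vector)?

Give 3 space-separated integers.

Initial: VV[0]=[0, 0, 0]
Initial: VV[1]=[0, 0, 0]
Initial: VV[2]=[0, 0, 0]
Event 1: SEND 0->1: VV[0][0]++ -> VV[0]=[1, 0, 0], msg_vec=[1, 0, 0]; VV[1]=max(VV[1],msg_vec) then VV[1][1]++ -> VV[1]=[1, 1, 0]
Event 2: LOCAL 2: VV[2][2]++ -> VV[2]=[0, 0, 1]
Event 3: SEND 2->0: VV[2][2]++ -> VV[2]=[0, 0, 2], msg_vec=[0, 0, 2]; VV[0]=max(VV[0],msg_vec) then VV[0][0]++ -> VV[0]=[2, 0, 2]
Event 4: LOCAL 1: VV[1][1]++ -> VV[1]=[1, 2, 0]
Event 5: SEND 0->2: VV[0][0]++ -> VV[0]=[3, 0, 2], msg_vec=[3, 0, 2]; VV[2]=max(VV[2],msg_vec) then VV[2][2]++ -> VV[2]=[3, 0, 3]
Final vectors: VV[0]=[3, 0, 2]; VV[1]=[1, 2, 0]; VV[2]=[3, 0, 3]

Answer: 1 2 0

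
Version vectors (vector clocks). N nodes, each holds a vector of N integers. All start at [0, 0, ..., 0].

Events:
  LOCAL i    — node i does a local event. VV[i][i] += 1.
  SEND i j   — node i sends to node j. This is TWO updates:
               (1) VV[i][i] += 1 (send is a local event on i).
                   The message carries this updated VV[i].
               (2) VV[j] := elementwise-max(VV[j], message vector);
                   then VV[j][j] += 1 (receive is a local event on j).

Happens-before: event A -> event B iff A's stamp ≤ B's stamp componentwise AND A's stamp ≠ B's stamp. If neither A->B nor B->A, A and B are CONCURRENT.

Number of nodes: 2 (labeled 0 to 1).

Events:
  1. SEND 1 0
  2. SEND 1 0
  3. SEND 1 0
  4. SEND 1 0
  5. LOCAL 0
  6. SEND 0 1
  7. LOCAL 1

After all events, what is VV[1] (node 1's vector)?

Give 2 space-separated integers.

Answer: 6 6

Derivation:
Initial: VV[0]=[0, 0]
Initial: VV[1]=[0, 0]
Event 1: SEND 1->0: VV[1][1]++ -> VV[1]=[0, 1], msg_vec=[0, 1]; VV[0]=max(VV[0],msg_vec) then VV[0][0]++ -> VV[0]=[1, 1]
Event 2: SEND 1->0: VV[1][1]++ -> VV[1]=[0, 2], msg_vec=[0, 2]; VV[0]=max(VV[0],msg_vec) then VV[0][0]++ -> VV[0]=[2, 2]
Event 3: SEND 1->0: VV[1][1]++ -> VV[1]=[0, 3], msg_vec=[0, 3]; VV[0]=max(VV[0],msg_vec) then VV[0][0]++ -> VV[0]=[3, 3]
Event 4: SEND 1->0: VV[1][1]++ -> VV[1]=[0, 4], msg_vec=[0, 4]; VV[0]=max(VV[0],msg_vec) then VV[0][0]++ -> VV[0]=[4, 4]
Event 5: LOCAL 0: VV[0][0]++ -> VV[0]=[5, 4]
Event 6: SEND 0->1: VV[0][0]++ -> VV[0]=[6, 4], msg_vec=[6, 4]; VV[1]=max(VV[1],msg_vec) then VV[1][1]++ -> VV[1]=[6, 5]
Event 7: LOCAL 1: VV[1][1]++ -> VV[1]=[6, 6]
Final vectors: VV[0]=[6, 4]; VV[1]=[6, 6]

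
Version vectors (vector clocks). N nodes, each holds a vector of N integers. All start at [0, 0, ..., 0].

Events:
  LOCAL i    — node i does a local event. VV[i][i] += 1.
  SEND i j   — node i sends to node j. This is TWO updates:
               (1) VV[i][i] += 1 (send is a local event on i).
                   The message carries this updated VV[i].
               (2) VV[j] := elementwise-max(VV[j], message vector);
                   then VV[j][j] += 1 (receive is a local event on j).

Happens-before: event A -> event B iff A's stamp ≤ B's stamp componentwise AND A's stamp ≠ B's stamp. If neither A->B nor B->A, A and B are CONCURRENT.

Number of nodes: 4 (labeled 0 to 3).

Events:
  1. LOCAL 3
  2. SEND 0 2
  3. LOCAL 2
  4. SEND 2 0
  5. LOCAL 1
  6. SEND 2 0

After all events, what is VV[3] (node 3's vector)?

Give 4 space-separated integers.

Answer: 0 0 0 1

Derivation:
Initial: VV[0]=[0, 0, 0, 0]
Initial: VV[1]=[0, 0, 0, 0]
Initial: VV[2]=[0, 0, 0, 0]
Initial: VV[3]=[0, 0, 0, 0]
Event 1: LOCAL 3: VV[3][3]++ -> VV[3]=[0, 0, 0, 1]
Event 2: SEND 0->2: VV[0][0]++ -> VV[0]=[1, 0, 0, 0], msg_vec=[1, 0, 0, 0]; VV[2]=max(VV[2],msg_vec) then VV[2][2]++ -> VV[2]=[1, 0, 1, 0]
Event 3: LOCAL 2: VV[2][2]++ -> VV[2]=[1, 0, 2, 0]
Event 4: SEND 2->0: VV[2][2]++ -> VV[2]=[1, 0, 3, 0], msg_vec=[1, 0, 3, 0]; VV[0]=max(VV[0],msg_vec) then VV[0][0]++ -> VV[0]=[2, 0, 3, 0]
Event 5: LOCAL 1: VV[1][1]++ -> VV[1]=[0, 1, 0, 0]
Event 6: SEND 2->0: VV[2][2]++ -> VV[2]=[1, 0, 4, 0], msg_vec=[1, 0, 4, 0]; VV[0]=max(VV[0],msg_vec) then VV[0][0]++ -> VV[0]=[3, 0, 4, 0]
Final vectors: VV[0]=[3, 0, 4, 0]; VV[1]=[0, 1, 0, 0]; VV[2]=[1, 0, 4, 0]; VV[3]=[0, 0, 0, 1]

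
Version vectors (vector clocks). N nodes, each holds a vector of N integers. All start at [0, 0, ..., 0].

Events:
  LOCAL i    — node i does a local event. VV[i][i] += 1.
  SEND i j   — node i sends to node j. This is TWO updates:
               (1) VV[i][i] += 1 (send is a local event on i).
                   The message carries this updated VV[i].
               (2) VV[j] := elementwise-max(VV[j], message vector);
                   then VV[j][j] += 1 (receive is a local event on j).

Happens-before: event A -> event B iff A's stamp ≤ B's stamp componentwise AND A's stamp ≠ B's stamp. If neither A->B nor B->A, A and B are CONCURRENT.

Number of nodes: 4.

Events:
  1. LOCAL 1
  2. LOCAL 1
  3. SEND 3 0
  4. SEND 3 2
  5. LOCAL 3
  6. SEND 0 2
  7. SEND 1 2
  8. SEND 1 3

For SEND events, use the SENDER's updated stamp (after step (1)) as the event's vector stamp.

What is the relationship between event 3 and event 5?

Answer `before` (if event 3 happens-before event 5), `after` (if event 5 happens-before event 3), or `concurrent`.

Answer: before

Derivation:
Initial: VV[0]=[0, 0, 0, 0]
Initial: VV[1]=[0, 0, 0, 0]
Initial: VV[2]=[0, 0, 0, 0]
Initial: VV[3]=[0, 0, 0, 0]
Event 1: LOCAL 1: VV[1][1]++ -> VV[1]=[0, 1, 0, 0]
Event 2: LOCAL 1: VV[1][1]++ -> VV[1]=[0, 2, 0, 0]
Event 3: SEND 3->0: VV[3][3]++ -> VV[3]=[0, 0, 0, 1], msg_vec=[0, 0, 0, 1]; VV[0]=max(VV[0],msg_vec) then VV[0][0]++ -> VV[0]=[1, 0, 0, 1]
Event 4: SEND 3->2: VV[3][3]++ -> VV[3]=[0, 0, 0, 2], msg_vec=[0, 0, 0, 2]; VV[2]=max(VV[2],msg_vec) then VV[2][2]++ -> VV[2]=[0, 0, 1, 2]
Event 5: LOCAL 3: VV[3][3]++ -> VV[3]=[0, 0, 0, 3]
Event 6: SEND 0->2: VV[0][0]++ -> VV[0]=[2, 0, 0, 1], msg_vec=[2, 0, 0, 1]; VV[2]=max(VV[2],msg_vec) then VV[2][2]++ -> VV[2]=[2, 0, 2, 2]
Event 7: SEND 1->2: VV[1][1]++ -> VV[1]=[0, 3, 0, 0], msg_vec=[0, 3, 0, 0]; VV[2]=max(VV[2],msg_vec) then VV[2][2]++ -> VV[2]=[2, 3, 3, 2]
Event 8: SEND 1->3: VV[1][1]++ -> VV[1]=[0, 4, 0, 0], msg_vec=[0, 4, 0, 0]; VV[3]=max(VV[3],msg_vec) then VV[3][3]++ -> VV[3]=[0, 4, 0, 4]
Event 3 stamp: [0, 0, 0, 1]
Event 5 stamp: [0, 0, 0, 3]
[0, 0, 0, 1] <= [0, 0, 0, 3]? True
[0, 0, 0, 3] <= [0, 0, 0, 1]? False
Relation: before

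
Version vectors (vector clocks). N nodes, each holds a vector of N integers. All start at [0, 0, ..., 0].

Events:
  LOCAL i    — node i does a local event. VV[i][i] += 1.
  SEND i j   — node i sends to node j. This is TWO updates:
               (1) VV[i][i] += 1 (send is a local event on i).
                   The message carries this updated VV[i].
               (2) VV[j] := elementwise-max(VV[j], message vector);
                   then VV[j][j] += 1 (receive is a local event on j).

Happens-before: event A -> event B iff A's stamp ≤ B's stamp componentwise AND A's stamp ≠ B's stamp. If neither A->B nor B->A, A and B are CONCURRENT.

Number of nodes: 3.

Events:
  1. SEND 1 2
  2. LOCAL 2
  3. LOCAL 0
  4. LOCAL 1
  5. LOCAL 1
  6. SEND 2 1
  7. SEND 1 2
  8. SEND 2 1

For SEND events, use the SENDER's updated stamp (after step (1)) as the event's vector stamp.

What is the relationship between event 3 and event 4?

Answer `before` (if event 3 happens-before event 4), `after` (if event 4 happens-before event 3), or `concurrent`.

Answer: concurrent

Derivation:
Initial: VV[0]=[0, 0, 0]
Initial: VV[1]=[0, 0, 0]
Initial: VV[2]=[0, 0, 0]
Event 1: SEND 1->2: VV[1][1]++ -> VV[1]=[0, 1, 0], msg_vec=[0, 1, 0]; VV[2]=max(VV[2],msg_vec) then VV[2][2]++ -> VV[2]=[0, 1, 1]
Event 2: LOCAL 2: VV[2][2]++ -> VV[2]=[0, 1, 2]
Event 3: LOCAL 0: VV[0][0]++ -> VV[0]=[1, 0, 0]
Event 4: LOCAL 1: VV[1][1]++ -> VV[1]=[0, 2, 0]
Event 5: LOCAL 1: VV[1][1]++ -> VV[1]=[0, 3, 0]
Event 6: SEND 2->1: VV[2][2]++ -> VV[2]=[0, 1, 3], msg_vec=[0, 1, 3]; VV[1]=max(VV[1],msg_vec) then VV[1][1]++ -> VV[1]=[0, 4, 3]
Event 7: SEND 1->2: VV[1][1]++ -> VV[1]=[0, 5, 3], msg_vec=[0, 5, 3]; VV[2]=max(VV[2],msg_vec) then VV[2][2]++ -> VV[2]=[0, 5, 4]
Event 8: SEND 2->1: VV[2][2]++ -> VV[2]=[0, 5, 5], msg_vec=[0, 5, 5]; VV[1]=max(VV[1],msg_vec) then VV[1][1]++ -> VV[1]=[0, 6, 5]
Event 3 stamp: [1, 0, 0]
Event 4 stamp: [0, 2, 0]
[1, 0, 0] <= [0, 2, 0]? False
[0, 2, 0] <= [1, 0, 0]? False
Relation: concurrent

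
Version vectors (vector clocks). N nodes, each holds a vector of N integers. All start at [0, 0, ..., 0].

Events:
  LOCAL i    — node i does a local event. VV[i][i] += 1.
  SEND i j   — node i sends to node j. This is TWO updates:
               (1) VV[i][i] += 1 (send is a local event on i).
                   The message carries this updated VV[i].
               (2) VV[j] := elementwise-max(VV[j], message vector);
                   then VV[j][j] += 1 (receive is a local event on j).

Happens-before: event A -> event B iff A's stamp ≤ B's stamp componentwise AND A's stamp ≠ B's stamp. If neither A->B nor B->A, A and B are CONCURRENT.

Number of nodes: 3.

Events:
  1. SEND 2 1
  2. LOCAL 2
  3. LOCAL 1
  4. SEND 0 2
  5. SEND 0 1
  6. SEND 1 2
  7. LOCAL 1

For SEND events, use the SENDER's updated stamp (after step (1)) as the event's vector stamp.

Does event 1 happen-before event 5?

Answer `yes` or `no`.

Initial: VV[0]=[0, 0, 0]
Initial: VV[1]=[0, 0, 0]
Initial: VV[2]=[0, 0, 0]
Event 1: SEND 2->1: VV[2][2]++ -> VV[2]=[0, 0, 1], msg_vec=[0, 0, 1]; VV[1]=max(VV[1],msg_vec) then VV[1][1]++ -> VV[1]=[0, 1, 1]
Event 2: LOCAL 2: VV[2][2]++ -> VV[2]=[0, 0, 2]
Event 3: LOCAL 1: VV[1][1]++ -> VV[1]=[0, 2, 1]
Event 4: SEND 0->2: VV[0][0]++ -> VV[0]=[1, 0, 0], msg_vec=[1, 0, 0]; VV[2]=max(VV[2],msg_vec) then VV[2][2]++ -> VV[2]=[1, 0, 3]
Event 5: SEND 0->1: VV[0][0]++ -> VV[0]=[2, 0, 0], msg_vec=[2, 0, 0]; VV[1]=max(VV[1],msg_vec) then VV[1][1]++ -> VV[1]=[2, 3, 1]
Event 6: SEND 1->2: VV[1][1]++ -> VV[1]=[2, 4, 1], msg_vec=[2, 4, 1]; VV[2]=max(VV[2],msg_vec) then VV[2][2]++ -> VV[2]=[2, 4, 4]
Event 7: LOCAL 1: VV[1][1]++ -> VV[1]=[2, 5, 1]
Event 1 stamp: [0, 0, 1]
Event 5 stamp: [2, 0, 0]
[0, 0, 1] <= [2, 0, 0]? False. Equal? False. Happens-before: False

Answer: no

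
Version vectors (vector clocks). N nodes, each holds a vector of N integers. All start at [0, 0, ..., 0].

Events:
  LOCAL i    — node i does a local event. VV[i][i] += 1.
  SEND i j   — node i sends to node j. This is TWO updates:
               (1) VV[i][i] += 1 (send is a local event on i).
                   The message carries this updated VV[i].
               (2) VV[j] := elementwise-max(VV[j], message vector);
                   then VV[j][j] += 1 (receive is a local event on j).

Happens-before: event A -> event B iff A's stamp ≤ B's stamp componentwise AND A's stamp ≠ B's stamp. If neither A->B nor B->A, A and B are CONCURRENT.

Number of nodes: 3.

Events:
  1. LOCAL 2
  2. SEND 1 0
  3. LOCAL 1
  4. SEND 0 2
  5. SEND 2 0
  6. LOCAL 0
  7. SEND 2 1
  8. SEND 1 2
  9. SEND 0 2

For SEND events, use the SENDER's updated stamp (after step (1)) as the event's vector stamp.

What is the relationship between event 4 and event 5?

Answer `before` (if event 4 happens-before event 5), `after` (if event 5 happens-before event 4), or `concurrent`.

Initial: VV[0]=[0, 0, 0]
Initial: VV[1]=[0, 0, 0]
Initial: VV[2]=[0, 0, 0]
Event 1: LOCAL 2: VV[2][2]++ -> VV[2]=[0, 0, 1]
Event 2: SEND 1->0: VV[1][1]++ -> VV[1]=[0, 1, 0], msg_vec=[0, 1, 0]; VV[0]=max(VV[0],msg_vec) then VV[0][0]++ -> VV[0]=[1, 1, 0]
Event 3: LOCAL 1: VV[1][1]++ -> VV[1]=[0, 2, 0]
Event 4: SEND 0->2: VV[0][0]++ -> VV[0]=[2, 1, 0], msg_vec=[2, 1, 0]; VV[2]=max(VV[2],msg_vec) then VV[2][2]++ -> VV[2]=[2, 1, 2]
Event 5: SEND 2->0: VV[2][2]++ -> VV[2]=[2, 1, 3], msg_vec=[2, 1, 3]; VV[0]=max(VV[0],msg_vec) then VV[0][0]++ -> VV[0]=[3, 1, 3]
Event 6: LOCAL 0: VV[0][0]++ -> VV[0]=[4, 1, 3]
Event 7: SEND 2->1: VV[2][2]++ -> VV[2]=[2, 1, 4], msg_vec=[2, 1, 4]; VV[1]=max(VV[1],msg_vec) then VV[1][1]++ -> VV[1]=[2, 3, 4]
Event 8: SEND 1->2: VV[1][1]++ -> VV[1]=[2, 4, 4], msg_vec=[2, 4, 4]; VV[2]=max(VV[2],msg_vec) then VV[2][2]++ -> VV[2]=[2, 4, 5]
Event 9: SEND 0->2: VV[0][0]++ -> VV[0]=[5, 1, 3], msg_vec=[5, 1, 3]; VV[2]=max(VV[2],msg_vec) then VV[2][2]++ -> VV[2]=[5, 4, 6]
Event 4 stamp: [2, 1, 0]
Event 5 stamp: [2, 1, 3]
[2, 1, 0] <= [2, 1, 3]? True
[2, 1, 3] <= [2, 1, 0]? False
Relation: before

Answer: before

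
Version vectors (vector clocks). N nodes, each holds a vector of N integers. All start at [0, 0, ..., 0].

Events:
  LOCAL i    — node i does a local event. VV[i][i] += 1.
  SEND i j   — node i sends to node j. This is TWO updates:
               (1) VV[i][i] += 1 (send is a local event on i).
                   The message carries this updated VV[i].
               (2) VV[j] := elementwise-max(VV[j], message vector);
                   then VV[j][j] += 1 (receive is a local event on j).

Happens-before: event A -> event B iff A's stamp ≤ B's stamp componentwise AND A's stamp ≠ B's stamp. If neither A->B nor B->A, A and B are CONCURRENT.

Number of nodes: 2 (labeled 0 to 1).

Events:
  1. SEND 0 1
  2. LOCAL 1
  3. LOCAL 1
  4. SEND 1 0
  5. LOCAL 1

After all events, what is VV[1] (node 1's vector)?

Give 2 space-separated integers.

Initial: VV[0]=[0, 0]
Initial: VV[1]=[0, 0]
Event 1: SEND 0->1: VV[0][0]++ -> VV[0]=[1, 0], msg_vec=[1, 0]; VV[1]=max(VV[1],msg_vec) then VV[1][1]++ -> VV[1]=[1, 1]
Event 2: LOCAL 1: VV[1][1]++ -> VV[1]=[1, 2]
Event 3: LOCAL 1: VV[1][1]++ -> VV[1]=[1, 3]
Event 4: SEND 1->0: VV[1][1]++ -> VV[1]=[1, 4], msg_vec=[1, 4]; VV[0]=max(VV[0],msg_vec) then VV[0][0]++ -> VV[0]=[2, 4]
Event 5: LOCAL 1: VV[1][1]++ -> VV[1]=[1, 5]
Final vectors: VV[0]=[2, 4]; VV[1]=[1, 5]

Answer: 1 5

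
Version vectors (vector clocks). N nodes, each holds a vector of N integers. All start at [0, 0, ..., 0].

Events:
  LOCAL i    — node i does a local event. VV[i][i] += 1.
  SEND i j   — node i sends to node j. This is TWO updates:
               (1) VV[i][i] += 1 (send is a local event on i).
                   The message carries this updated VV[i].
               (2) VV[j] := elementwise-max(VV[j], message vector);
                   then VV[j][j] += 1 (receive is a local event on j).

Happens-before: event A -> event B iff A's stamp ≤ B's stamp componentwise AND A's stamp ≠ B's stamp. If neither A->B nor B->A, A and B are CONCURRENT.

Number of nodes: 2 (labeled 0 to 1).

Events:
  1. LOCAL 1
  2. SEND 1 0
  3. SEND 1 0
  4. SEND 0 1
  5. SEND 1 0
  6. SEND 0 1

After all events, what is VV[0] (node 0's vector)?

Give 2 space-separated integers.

Initial: VV[0]=[0, 0]
Initial: VV[1]=[0, 0]
Event 1: LOCAL 1: VV[1][1]++ -> VV[1]=[0, 1]
Event 2: SEND 1->0: VV[1][1]++ -> VV[1]=[0, 2], msg_vec=[0, 2]; VV[0]=max(VV[0],msg_vec) then VV[0][0]++ -> VV[0]=[1, 2]
Event 3: SEND 1->0: VV[1][1]++ -> VV[1]=[0, 3], msg_vec=[0, 3]; VV[0]=max(VV[0],msg_vec) then VV[0][0]++ -> VV[0]=[2, 3]
Event 4: SEND 0->1: VV[0][0]++ -> VV[0]=[3, 3], msg_vec=[3, 3]; VV[1]=max(VV[1],msg_vec) then VV[1][1]++ -> VV[1]=[3, 4]
Event 5: SEND 1->0: VV[1][1]++ -> VV[1]=[3, 5], msg_vec=[3, 5]; VV[0]=max(VV[0],msg_vec) then VV[0][0]++ -> VV[0]=[4, 5]
Event 6: SEND 0->1: VV[0][0]++ -> VV[0]=[5, 5], msg_vec=[5, 5]; VV[1]=max(VV[1],msg_vec) then VV[1][1]++ -> VV[1]=[5, 6]
Final vectors: VV[0]=[5, 5]; VV[1]=[5, 6]

Answer: 5 5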